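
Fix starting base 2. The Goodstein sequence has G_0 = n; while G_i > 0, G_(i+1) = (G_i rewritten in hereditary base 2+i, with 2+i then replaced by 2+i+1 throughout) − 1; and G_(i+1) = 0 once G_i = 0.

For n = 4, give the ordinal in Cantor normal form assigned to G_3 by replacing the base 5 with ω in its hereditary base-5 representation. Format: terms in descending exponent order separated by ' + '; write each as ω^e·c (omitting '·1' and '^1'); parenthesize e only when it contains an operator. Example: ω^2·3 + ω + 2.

ω^2·2 + ω·2

G_0=4  [base 2] 2^2  →[2↦3]→  3^3 = 27  −1 ⇒ G_1=26
G_1=26  [base 3] 2·3^2 + 2·3 + 2  →[3↦4]→  2·4^2 + 2·4 + 2 = 42  −1 ⇒ G_2=41
G_2=41  [base 4] 2·4^2 + 2·4 + 1  →[4↦5]→  2·5^2 + 2·5 + 1 = 61  −1 ⇒ G_3=60
G_3=60  [base 5] 2·5^2 + 2·5  →[5↦6]→  2·6^2 + 2·6 = 84  −1 ⇒ G_4=83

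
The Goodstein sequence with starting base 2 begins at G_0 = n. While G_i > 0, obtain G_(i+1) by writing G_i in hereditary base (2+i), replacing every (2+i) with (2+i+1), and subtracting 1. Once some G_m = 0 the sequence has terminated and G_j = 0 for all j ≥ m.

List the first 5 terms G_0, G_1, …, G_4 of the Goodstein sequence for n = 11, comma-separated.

11, 84, 1027, 15627, 279937

G_0=11  [base 2] 2^(2 + 1) + 2 + 1  →[2↦3]→  3^(3 + 1) + 3 + 1 = 85  −1 ⇒ G_1=84
G_1=84  [base 3] 3^(3 + 1) + 3  →[3↦4]→  4^(4 + 1) + 4 = 1028  −1 ⇒ G_2=1027
G_2=1027  [base 4] 4^(4 + 1) + 3  →[4↦5]→  5^(5 + 1) + 3 = 15628  −1 ⇒ G_3=15627
G_3=15627  [base 5] 5^(5 + 1) + 2  →[5↦6]→  6^(6 + 1) + 2 = 279938  −1 ⇒ G_4=279937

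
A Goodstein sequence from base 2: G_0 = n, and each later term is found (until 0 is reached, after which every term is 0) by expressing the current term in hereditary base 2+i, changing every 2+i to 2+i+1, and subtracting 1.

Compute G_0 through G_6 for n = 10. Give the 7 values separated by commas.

10, 83, 1025, 15625, 279935, 4215754, 84073323

G_0=10  [base 2] 2^(2 + 1) + 2  →[2↦3]→  3^(3 + 1) + 3 = 84  −1 ⇒ G_1=83
G_1=83  [base 3] 3^(3 + 1) + 2  →[3↦4]→  4^(4 + 1) + 2 = 1026  −1 ⇒ G_2=1025
G_2=1025  [base 4] 4^(4 + 1) + 1  →[4↦5]→  5^(5 + 1) + 1 = 15626  −1 ⇒ G_3=15625
G_3=15625  [base 5] 5^(5 + 1)  →[5↦6]→  6^(6 + 1) = 279936  −1 ⇒ G_4=279935
G_4=279935  [base 6] 5·6^6 + 5·6^5 + 5·6^4 + 5·6^3 + 5·6^2 + 5·6 + 5  →[6↦7]→  5·7^7 + 5·7^5 + 5·7^4 + 5·7^3 + 5·7^2 + 5·7 + 5 = 4215755  −1 ⇒ G_5=4215754
G_5=4215754  [base 7] 5·7^7 + 5·7^5 + 5·7^4 + 5·7^3 + 5·7^2 + 5·7 + 4  →[7↦8]→  5·8^8 + 5·8^5 + 5·8^4 + 5·8^3 + 5·8^2 + 5·8 + 4 = 84073324  −1 ⇒ G_6=84073323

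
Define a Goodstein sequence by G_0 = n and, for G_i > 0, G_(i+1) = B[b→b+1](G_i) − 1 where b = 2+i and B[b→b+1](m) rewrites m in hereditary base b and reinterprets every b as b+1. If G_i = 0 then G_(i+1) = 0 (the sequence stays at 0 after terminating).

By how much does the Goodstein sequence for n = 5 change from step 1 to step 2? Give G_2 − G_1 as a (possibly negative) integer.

(0) 5|_2 = 2^2 + 1 ↦ 3^3 + 1|_3 = 28 ⇒ 27
(1) 27|_3 = 3^3 ↦ 4^4|_4 = 256 ⇒ 255

228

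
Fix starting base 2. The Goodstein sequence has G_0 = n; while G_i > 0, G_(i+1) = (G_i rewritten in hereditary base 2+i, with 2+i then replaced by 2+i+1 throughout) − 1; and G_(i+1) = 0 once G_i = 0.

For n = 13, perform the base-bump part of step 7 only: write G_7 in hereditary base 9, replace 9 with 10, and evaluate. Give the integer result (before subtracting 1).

100000003326

G_0 = 13. HB_2(13) = 2^(2 + 1) + 2^2 + 1. Bump = 109. G_1 = 108.
G_1 = 108. HB_3(108) = 3^(3 + 1) + 3^3. Bump = 1280. G_2 = 1279.
G_2 = 1279. HB_4(1279) = 4^(4 + 1) + 3·4^3 + 3·4^2 + 3·4 + 3. Bump = 16093. G_3 = 16092.
G_3 = 16092. HB_5(16092) = 5^(5 + 1) + 3·5^3 + 3·5^2 + 3·5 + 2. Bump = 280712. G_4 = 280711.
G_4 = 280711. HB_6(280711) = 6^(6 + 1) + 3·6^3 + 3·6^2 + 3·6 + 1. Bump = 5765999. G_5 = 5765998.
G_5 = 5765998. HB_7(5765998) = 7^(7 + 1) + 3·7^3 + 3·7^2 + 3·7. Bump = 134219480. G_6 = 134219479.
G_6 = 134219479. HB_8(134219479) = 8^(8 + 1) + 3·8^3 + 3·8^2 + 2·8 + 7. Bump = 3486786856. G_7 = 3486786855.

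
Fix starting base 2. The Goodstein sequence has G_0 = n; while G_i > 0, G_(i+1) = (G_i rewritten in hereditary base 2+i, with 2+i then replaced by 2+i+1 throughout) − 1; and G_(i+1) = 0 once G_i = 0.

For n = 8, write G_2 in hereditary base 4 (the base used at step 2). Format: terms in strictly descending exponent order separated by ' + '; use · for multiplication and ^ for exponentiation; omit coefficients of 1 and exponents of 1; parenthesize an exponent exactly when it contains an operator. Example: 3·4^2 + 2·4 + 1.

8 —HB2→ 2^(2 + 1) —bump→ 3^(3 + 1) = 81 —(−1)→ 80
80 —HB3→ 2·3^3 + 2·3^2 + 2·3 + 2 —bump→ 2·4^4 + 2·4^2 + 2·4 + 2 = 554 —(−1)→ 553

2·4^4 + 2·4^2 + 2·4 + 1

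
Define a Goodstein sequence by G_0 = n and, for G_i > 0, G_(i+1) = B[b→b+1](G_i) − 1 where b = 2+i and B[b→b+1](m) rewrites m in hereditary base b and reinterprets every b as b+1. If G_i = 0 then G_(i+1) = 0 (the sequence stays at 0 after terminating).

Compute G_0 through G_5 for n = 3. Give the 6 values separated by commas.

3, 3, 3, 2, 1, 0

step 0: 3 = 2 + 1; sub 3 for 2: 3 + 1; = 4; G_1 = 4−1 = 3
step 1: 3 = 3; sub 4 for 3: 4; = 4; G_2 = 4−1 = 3
step 2: 3 = 3; sub 5 for 4: 3; = 3; G_3 = 3−1 = 2
step 3: 2 = 2; sub 6 for 5: 2; = 2; G_4 = 2−1 = 1
step 4: 1 = 1; sub 7 for 6: 1; = 1; G_5 = 1−1 = 0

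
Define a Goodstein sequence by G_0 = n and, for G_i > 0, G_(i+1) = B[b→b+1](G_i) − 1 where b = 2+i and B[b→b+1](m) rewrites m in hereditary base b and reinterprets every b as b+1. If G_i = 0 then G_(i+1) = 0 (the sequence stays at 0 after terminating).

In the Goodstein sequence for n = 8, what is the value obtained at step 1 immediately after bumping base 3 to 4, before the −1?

8 —HB2→ 2^(2 + 1) —bump→ 3^(3 + 1) = 81 —(−1)→ 80
80 —HB3→ 2·3^3 + 2·3^2 + 2·3 + 2 —bump→ 2·4^4 + 2·4^2 + 2·4 + 2 = 554 —(−1)→ 553

554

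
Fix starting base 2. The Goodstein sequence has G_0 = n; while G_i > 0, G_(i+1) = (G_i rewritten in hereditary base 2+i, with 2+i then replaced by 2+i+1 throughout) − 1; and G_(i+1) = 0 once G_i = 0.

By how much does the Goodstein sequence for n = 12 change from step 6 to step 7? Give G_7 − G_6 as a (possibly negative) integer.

G_0=12  [base 2] 2^(2 + 1) + 2^2  →[2↦3]→  3^(3 + 1) + 3^3 = 108  −1 ⇒ G_1=107
G_1=107  [base 3] 3^(3 + 1) + 2·3^2 + 2·3 + 2  →[3↦4]→  4^(4 + 1) + 2·4^2 + 2·4 + 2 = 1066  −1 ⇒ G_2=1065
G_2=1065  [base 4] 4^(4 + 1) + 2·4^2 + 2·4 + 1  →[4↦5]→  5^(5 + 1) + 2·5^2 + 2·5 + 1 = 15686  −1 ⇒ G_3=15685
G_3=15685  [base 5] 5^(5 + 1) + 2·5^2 + 2·5  →[5↦6]→  6^(6 + 1) + 2·6^2 + 2·6 = 280020  −1 ⇒ G_4=280019
G_4=280019  [base 6] 6^(6 + 1) + 2·6^2 + 6 + 5  →[6↦7]→  7^(7 + 1) + 2·7^2 + 7 + 5 = 5764911  −1 ⇒ G_5=5764910
G_5=5764910  [base 7] 7^(7 + 1) + 2·7^2 + 7 + 4  →[7↦8]→  8^(8 + 1) + 2·8^2 + 8 + 4 = 134217868  −1 ⇒ G_6=134217867
G_6=134217867  [base 8] 8^(8 + 1) + 2·8^2 + 8 + 3  →[8↦9]→  9^(9 + 1) + 2·9^2 + 9 + 3 = 3486784575  −1 ⇒ G_7=3486784574

3352566707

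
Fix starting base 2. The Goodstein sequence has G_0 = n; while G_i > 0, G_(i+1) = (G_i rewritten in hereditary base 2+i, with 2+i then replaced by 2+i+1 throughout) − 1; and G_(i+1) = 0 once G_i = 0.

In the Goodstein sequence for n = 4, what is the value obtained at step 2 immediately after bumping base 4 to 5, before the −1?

61

step 0: 4 = 2^2; sub 3 for 2: 3^3; = 27; G_1 = 27−1 = 26
step 1: 26 = 2·3^2 + 2·3 + 2; sub 4 for 3: 2·4^2 + 2·4 + 2; = 42; G_2 = 42−1 = 41
step 2: 41 = 2·4^2 + 2·4 + 1; sub 5 for 4: 2·5^2 + 2·5 + 1; = 61; G_3 = 61−1 = 60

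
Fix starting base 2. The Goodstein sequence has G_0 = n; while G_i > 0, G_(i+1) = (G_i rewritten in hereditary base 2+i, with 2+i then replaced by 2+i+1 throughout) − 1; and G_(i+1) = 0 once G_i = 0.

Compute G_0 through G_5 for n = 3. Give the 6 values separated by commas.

base 2: 3 = 2 + 1; at 3: 3 + 1 = 4; next = 3
base 3: 3 = 3; at 4: 4 = 4; next = 3
base 4: 3 = 3; at 5: 3 = 3; next = 2
base 5: 2 = 2; at 6: 2 = 2; next = 1
base 6: 1 = 1; at 7: 1 = 1; next = 0

3, 3, 3, 2, 1, 0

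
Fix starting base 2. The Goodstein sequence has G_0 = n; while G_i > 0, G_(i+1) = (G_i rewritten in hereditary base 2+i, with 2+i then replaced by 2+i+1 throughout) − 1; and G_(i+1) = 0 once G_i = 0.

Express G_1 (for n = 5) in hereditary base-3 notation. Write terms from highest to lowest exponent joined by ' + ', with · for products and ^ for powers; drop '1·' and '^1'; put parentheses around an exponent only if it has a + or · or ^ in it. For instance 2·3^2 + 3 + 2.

3^3

[0] 5 ≡ 2^2 + 1 (base 2). Lift 3: 28. −1: 27.
[1] 27 ≡ 3^3 (base 3). Lift 4: 256. −1: 255.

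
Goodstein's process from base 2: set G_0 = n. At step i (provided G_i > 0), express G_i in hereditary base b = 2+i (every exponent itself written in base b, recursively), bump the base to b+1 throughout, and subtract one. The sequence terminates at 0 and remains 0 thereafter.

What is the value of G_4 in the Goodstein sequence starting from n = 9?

140743

(0) 9|_2 = 2^(2 + 1) + 1 ↦ 3^(3 + 1) + 1|_3 = 82 ⇒ 81
(1) 81|_3 = 3^(3 + 1) ↦ 4^(4 + 1)|_4 = 1024 ⇒ 1023
(2) 1023|_4 = 3·4^4 + 3·4^3 + 3·4^2 + 3·4 + 3 ↦ 3·5^5 + 3·5^3 + 3·5^2 + 3·5 + 3|_5 = 9843 ⇒ 9842
(3) 9842|_5 = 3·5^5 + 3·5^3 + 3·5^2 + 3·5 + 2 ↦ 3·6^6 + 3·6^3 + 3·6^2 + 3·6 + 2|_6 = 140744 ⇒ 140743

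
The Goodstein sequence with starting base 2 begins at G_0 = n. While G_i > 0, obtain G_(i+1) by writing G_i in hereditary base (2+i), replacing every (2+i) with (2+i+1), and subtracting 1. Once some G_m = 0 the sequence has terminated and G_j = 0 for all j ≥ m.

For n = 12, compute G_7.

3486784574

i=0: 12 = 2^(2 + 1) + 2^2 (b=2); 2→3: 3^(3 + 1) + 3^3 = 108; 108−1 = 107
i=1: 107 = 3^(3 + 1) + 2·3^2 + 2·3 + 2 (b=3); 3→4: 4^(4 + 1) + 2·4^2 + 2·4 + 2 = 1066; 1066−1 = 1065
i=2: 1065 = 4^(4 + 1) + 2·4^2 + 2·4 + 1 (b=4); 4→5: 5^(5 + 1) + 2·5^2 + 2·5 + 1 = 15686; 15686−1 = 15685
i=3: 15685 = 5^(5 + 1) + 2·5^2 + 2·5 (b=5); 5→6: 6^(6 + 1) + 2·6^2 + 2·6 = 280020; 280020−1 = 280019
i=4: 280019 = 6^(6 + 1) + 2·6^2 + 6 + 5 (b=6); 6→7: 7^(7 + 1) + 2·7^2 + 7 + 5 = 5764911; 5764911−1 = 5764910
i=5: 5764910 = 7^(7 + 1) + 2·7^2 + 7 + 4 (b=7); 7→8: 8^(8 + 1) + 2·8^2 + 8 + 4 = 134217868; 134217868−1 = 134217867
i=6: 134217867 = 8^(8 + 1) + 2·8^2 + 8 + 3 (b=8); 8→9: 9^(9 + 1) + 2·9^2 + 9 + 3 = 3486784575; 3486784575−1 = 3486784574
i=7: 3486784574 = 9^(9 + 1) + 2·9^2 + 9 + 2 (b=9); 9→10: 10^(10 + 1) + 2·10^2 + 10 + 2 = 100000000212; 100000000212−1 = 100000000211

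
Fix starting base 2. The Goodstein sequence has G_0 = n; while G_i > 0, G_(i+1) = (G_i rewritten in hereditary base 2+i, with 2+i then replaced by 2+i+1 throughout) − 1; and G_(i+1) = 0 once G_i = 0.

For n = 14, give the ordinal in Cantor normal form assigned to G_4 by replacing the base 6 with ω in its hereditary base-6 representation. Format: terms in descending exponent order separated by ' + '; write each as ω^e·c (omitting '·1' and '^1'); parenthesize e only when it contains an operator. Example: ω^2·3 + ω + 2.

ω^(ω + 1) + ω^5·5 + ω^4·5 + ω^3·5 + ω^2·5 + ω·5 + 5

G_0=14  [base 2] 2^(2 + 1) + 2^2 + 2  →[2↦3]→  3^(3 + 1) + 3^3 + 3 = 111  −1 ⇒ G_1=110
G_1=110  [base 3] 3^(3 + 1) + 3^3 + 2  →[3↦4]→  4^(4 + 1) + 4^4 + 2 = 1282  −1 ⇒ G_2=1281
G_2=1281  [base 4] 4^(4 + 1) + 4^4 + 1  →[4↦5]→  5^(5 + 1) + 5^5 + 1 = 18751  −1 ⇒ G_3=18750
G_3=18750  [base 5] 5^(5 + 1) + 5^5  →[5↦6]→  6^(6 + 1) + 6^6 = 326592  −1 ⇒ G_4=326591
G_4=326591  [base 6] 6^(6 + 1) + 5·6^5 + 5·6^4 + 5·6^3 + 5·6^2 + 5·6 + 5  →[6↦7]→  7^(7 + 1) + 5·7^5 + 5·7^4 + 5·7^3 + 5·7^2 + 5·7 + 5 = 5862841  −1 ⇒ G_5=5862840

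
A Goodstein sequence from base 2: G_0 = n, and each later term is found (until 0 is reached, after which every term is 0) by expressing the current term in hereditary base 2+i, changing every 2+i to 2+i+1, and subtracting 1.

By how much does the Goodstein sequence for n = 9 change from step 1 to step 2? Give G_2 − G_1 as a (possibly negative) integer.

G_0 = 9. HB_2(9) = 2^(2 + 1) + 1. Bump = 82. G_1 = 81.
G_1 = 81. HB_3(81) = 3^(3 + 1). Bump = 1024. G_2 = 1023.

942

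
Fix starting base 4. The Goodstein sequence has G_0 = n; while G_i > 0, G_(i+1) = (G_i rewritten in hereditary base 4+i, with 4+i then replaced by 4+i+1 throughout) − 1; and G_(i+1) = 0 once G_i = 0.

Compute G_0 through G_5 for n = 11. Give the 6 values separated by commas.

11, 12, 13, 14, 15, 15

G_0=11  [base 4] 2·4 + 3  →[4↦5]→  2·5 + 3 = 13  −1 ⇒ G_1=12
G_1=12  [base 5] 2·5 + 2  →[5↦6]→  2·6 + 2 = 14  −1 ⇒ G_2=13
G_2=13  [base 6] 2·6 + 1  →[6↦7]→  2·7 + 1 = 15  −1 ⇒ G_3=14
G_3=14  [base 7] 2·7  →[7↦8]→  2·8 = 16  −1 ⇒ G_4=15
G_4=15  [base 8] 8 + 7  →[8↦9]→  9 + 7 = 16  −1 ⇒ G_5=15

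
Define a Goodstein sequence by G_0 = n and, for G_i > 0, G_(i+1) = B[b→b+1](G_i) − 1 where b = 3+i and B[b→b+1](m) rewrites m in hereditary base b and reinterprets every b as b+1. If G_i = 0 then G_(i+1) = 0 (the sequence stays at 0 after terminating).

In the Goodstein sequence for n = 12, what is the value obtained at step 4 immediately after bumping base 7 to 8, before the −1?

64

G_0=12  [base 3] 3^2 + 3  →[3↦4]→  4^2 + 4 = 20  −1 ⇒ G_1=19
G_1=19  [base 4] 4^2 + 3  →[4↦5]→  5^2 + 3 = 28  −1 ⇒ G_2=27
G_2=27  [base 5] 5^2 + 2  →[5↦6]→  6^2 + 2 = 38  −1 ⇒ G_3=37
G_3=37  [base 6] 6^2 + 1  →[6↦7]→  7^2 + 1 = 50  −1 ⇒ G_4=49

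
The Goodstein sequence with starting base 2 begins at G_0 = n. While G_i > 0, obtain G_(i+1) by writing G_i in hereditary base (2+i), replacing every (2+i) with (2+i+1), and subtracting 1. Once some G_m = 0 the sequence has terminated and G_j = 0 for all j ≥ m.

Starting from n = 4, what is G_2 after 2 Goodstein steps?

(0) 4|_2 = 2^2 ↦ 3^3|_3 = 27 ⇒ 26
(1) 26|_3 = 2·3^2 + 2·3 + 2 ↦ 2·4^2 + 2·4 + 2|_4 = 42 ⇒ 41
(2) 41|_4 = 2·4^2 + 2·4 + 1 ↦ 2·5^2 + 2·5 + 1|_5 = 61 ⇒ 60

41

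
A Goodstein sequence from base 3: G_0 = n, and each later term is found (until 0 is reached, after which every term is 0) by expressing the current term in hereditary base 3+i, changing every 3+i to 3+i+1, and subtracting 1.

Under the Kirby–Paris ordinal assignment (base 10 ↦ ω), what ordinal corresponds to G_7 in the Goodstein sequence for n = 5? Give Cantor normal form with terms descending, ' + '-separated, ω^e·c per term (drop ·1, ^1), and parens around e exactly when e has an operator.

base 3: 5 = 3 + 2; at 4: 4 + 2 = 6; next = 5
base 4: 5 = 4 + 1; at 5: 5 + 1 = 6; next = 5
base 5: 5 = 5; at 6: 6 = 6; next = 5
base 6: 5 = 5; at 7: 5 = 5; next = 4
base 7: 4 = 4; at 8: 4 = 4; next = 3
base 8: 3 = 3; at 9: 3 = 3; next = 2
base 9: 2 = 2; at 10: 2 = 2; next = 1

1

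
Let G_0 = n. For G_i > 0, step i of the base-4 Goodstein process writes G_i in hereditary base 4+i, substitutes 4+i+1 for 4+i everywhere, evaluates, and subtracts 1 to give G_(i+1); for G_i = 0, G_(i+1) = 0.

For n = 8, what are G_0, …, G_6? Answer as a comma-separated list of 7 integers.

step 0: 8 = 2·4; sub 5 for 4: 2·5; = 10; G_1 = 10−1 = 9
step 1: 9 = 5 + 4; sub 6 for 5: 6 + 4; = 10; G_2 = 10−1 = 9
step 2: 9 = 6 + 3; sub 7 for 6: 7 + 3; = 10; G_3 = 10−1 = 9
step 3: 9 = 7 + 2; sub 8 for 7: 8 + 2; = 10; G_4 = 10−1 = 9
step 4: 9 = 8 + 1; sub 9 for 8: 9 + 1; = 10; G_5 = 10−1 = 9
step 5: 9 = 9; sub 10 for 9: 10; = 10; G_6 = 10−1 = 9

8, 9, 9, 9, 9, 9, 9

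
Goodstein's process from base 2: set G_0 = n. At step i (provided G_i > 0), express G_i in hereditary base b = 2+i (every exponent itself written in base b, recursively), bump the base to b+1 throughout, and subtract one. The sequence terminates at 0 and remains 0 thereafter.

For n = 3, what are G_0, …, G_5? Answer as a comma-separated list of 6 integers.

G_0=3  [base 2] 2 + 1  →[2↦3]→  3 + 1 = 4  −1 ⇒ G_1=3
G_1=3  [base 3] 3  →[3↦4]→  4 = 4  −1 ⇒ G_2=3
G_2=3  [base 4] 3  →[4↦5]→  3 = 3  −1 ⇒ G_3=2
G_3=2  [base 5] 2  →[5↦6]→  2 = 2  −1 ⇒ G_4=1
G_4=1  [base 6] 1  →[6↦7]→  1 = 1  −1 ⇒ G_5=0

3, 3, 3, 2, 1, 0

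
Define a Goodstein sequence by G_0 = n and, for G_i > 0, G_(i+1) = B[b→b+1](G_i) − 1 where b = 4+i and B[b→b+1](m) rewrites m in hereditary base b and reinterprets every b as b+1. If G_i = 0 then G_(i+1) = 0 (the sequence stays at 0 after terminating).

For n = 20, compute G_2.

G_0 = 20. HB_4(20) = 4^2 + 4. Bump = 30. G_1 = 29.
G_1 = 29. HB_5(29) = 5^2 + 4. Bump = 40. G_2 = 39.

39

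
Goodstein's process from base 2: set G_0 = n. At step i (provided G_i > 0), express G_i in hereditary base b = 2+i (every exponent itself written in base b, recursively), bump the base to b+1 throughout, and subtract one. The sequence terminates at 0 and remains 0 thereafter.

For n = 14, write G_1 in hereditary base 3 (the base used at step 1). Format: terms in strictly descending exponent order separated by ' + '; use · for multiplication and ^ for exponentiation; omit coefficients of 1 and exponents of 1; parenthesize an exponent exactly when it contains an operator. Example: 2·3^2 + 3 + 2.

3^(3 + 1) + 3^3 + 2

base 2: 14 = 2^(2 + 1) + 2^2 + 2; at 3: 3^(3 + 1) + 3^3 + 3 = 111; next = 110
base 3: 110 = 3^(3 + 1) + 3^3 + 2; at 4: 4^(4 + 1) + 4^4 + 2 = 1282; next = 1281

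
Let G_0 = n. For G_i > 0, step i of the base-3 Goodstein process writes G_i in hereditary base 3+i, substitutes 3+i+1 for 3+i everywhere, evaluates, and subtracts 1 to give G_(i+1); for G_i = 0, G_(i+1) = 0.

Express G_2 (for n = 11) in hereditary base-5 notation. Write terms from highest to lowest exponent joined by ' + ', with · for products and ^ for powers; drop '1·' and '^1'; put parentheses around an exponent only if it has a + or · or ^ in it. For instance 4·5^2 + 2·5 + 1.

G_0=11  [base 3] 3^2 + 2  →[3↦4]→  4^2 + 2 = 18  −1 ⇒ G_1=17
G_1=17  [base 4] 4^2 + 1  →[4↦5]→  5^2 + 1 = 26  −1 ⇒ G_2=25
G_2=25  [base 5] 5^2  →[5↦6]→  6^2 = 36  −1 ⇒ G_3=35

5^2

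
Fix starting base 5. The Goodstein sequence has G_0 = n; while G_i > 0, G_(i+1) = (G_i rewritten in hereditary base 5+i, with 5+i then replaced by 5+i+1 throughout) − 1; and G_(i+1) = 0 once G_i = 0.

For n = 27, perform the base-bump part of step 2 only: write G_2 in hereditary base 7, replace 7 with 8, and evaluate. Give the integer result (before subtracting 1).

[0] 27 ≡ 5^2 + 2 (base 5). Lift 6: 38. −1: 37.
[1] 37 ≡ 6^2 + 1 (base 6). Lift 7: 50. −1: 49.
[2] 49 ≡ 7^2 (base 7). Lift 8: 64. −1: 63.

64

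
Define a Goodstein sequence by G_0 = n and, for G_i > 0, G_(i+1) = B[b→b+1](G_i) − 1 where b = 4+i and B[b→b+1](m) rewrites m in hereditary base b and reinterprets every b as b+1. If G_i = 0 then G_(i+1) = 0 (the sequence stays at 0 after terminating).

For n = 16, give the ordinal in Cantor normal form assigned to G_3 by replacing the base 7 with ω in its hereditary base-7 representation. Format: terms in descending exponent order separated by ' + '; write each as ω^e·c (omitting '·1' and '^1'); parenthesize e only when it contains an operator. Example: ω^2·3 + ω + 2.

G_0 = 16. HB_4(16) = 4^2. Bump = 25. G_1 = 24.
G_1 = 24. HB_5(24) = 4·5 + 4. Bump = 28. G_2 = 27.
G_2 = 27. HB_6(27) = 4·6 + 3. Bump = 31. G_3 = 30.
G_3 = 30. HB_7(30) = 4·7 + 2. Bump = 34. G_4 = 33.

ω·4 + 2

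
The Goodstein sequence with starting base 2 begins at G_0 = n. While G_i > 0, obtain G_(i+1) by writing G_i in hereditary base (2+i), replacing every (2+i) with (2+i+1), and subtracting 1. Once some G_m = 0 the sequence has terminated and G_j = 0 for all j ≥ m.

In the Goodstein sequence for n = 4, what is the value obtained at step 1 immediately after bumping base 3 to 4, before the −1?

42

base 2: 4 = 2^2; at 3: 3^3 = 27; next = 26
base 3: 26 = 2·3^2 + 2·3 + 2; at 4: 2·4^2 + 2·4 + 2 = 42; next = 41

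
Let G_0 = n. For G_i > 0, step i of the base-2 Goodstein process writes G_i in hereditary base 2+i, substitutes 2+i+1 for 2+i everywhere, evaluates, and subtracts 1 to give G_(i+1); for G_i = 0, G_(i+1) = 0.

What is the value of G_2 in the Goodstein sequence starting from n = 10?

1025

base 2: 10 = 2^(2 + 1) + 2; at 3: 3^(3 + 1) + 3 = 84; next = 83
base 3: 83 = 3^(3 + 1) + 2; at 4: 4^(4 + 1) + 2 = 1026; next = 1025
base 4: 1025 = 4^(4 + 1) + 1; at 5: 5^(5 + 1) + 1 = 15626; next = 15625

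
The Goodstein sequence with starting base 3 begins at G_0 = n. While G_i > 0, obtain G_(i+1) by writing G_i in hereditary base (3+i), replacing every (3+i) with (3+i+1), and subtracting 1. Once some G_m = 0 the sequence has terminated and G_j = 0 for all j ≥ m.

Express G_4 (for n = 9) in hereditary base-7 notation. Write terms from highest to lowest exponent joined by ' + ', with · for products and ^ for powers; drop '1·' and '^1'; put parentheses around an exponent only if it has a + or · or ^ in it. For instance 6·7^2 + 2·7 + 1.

3·7

i=0: 9 = 3^2 (b=3); 3→4: 4^2 = 16; 16−1 = 15
i=1: 15 = 3·4 + 3 (b=4); 4→5: 3·5 + 3 = 18; 18−1 = 17
i=2: 17 = 3·5 + 2 (b=5); 5→6: 3·6 + 2 = 20; 20−1 = 19
i=3: 19 = 3·6 + 1 (b=6); 6→7: 3·7 + 1 = 22; 22−1 = 21
i=4: 21 = 3·7 (b=7); 7→8: 3·8 = 24; 24−1 = 23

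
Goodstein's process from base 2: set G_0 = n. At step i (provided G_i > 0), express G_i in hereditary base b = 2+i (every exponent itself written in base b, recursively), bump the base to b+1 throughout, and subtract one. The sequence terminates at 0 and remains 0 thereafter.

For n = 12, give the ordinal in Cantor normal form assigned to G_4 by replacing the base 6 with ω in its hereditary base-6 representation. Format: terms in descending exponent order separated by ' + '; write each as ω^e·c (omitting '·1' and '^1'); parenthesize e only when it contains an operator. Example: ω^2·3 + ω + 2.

ω^(ω + 1) + ω^2·2 + ω + 5

G_0 = 12. HB_2(12) = 2^(2 + 1) + 2^2. Bump = 108. G_1 = 107.
G_1 = 107. HB_3(107) = 3^(3 + 1) + 2·3^2 + 2·3 + 2. Bump = 1066. G_2 = 1065.
G_2 = 1065. HB_4(1065) = 4^(4 + 1) + 2·4^2 + 2·4 + 1. Bump = 15686. G_3 = 15685.
G_3 = 15685. HB_5(15685) = 5^(5 + 1) + 2·5^2 + 2·5. Bump = 280020. G_4 = 280019.
G_4 = 280019. HB_6(280019) = 6^(6 + 1) + 2·6^2 + 6 + 5. Bump = 5764911. G_5 = 5764910.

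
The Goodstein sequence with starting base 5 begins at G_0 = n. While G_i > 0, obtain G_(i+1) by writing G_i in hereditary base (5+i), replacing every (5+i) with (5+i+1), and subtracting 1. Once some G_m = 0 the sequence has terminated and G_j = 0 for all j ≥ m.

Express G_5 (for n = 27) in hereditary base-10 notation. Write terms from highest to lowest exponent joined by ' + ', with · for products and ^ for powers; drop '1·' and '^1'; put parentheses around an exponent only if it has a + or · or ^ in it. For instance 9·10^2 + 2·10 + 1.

7·10 + 5

[0] 27 ≡ 5^2 + 2 (base 5). Lift 6: 38. −1: 37.
[1] 37 ≡ 6^2 + 1 (base 6). Lift 7: 50. −1: 49.
[2] 49 ≡ 7^2 (base 7). Lift 8: 64. −1: 63.
[3] 63 ≡ 7·8 + 7 (base 8). Lift 9: 70. −1: 69.
[4] 69 ≡ 7·9 + 6 (base 9). Lift 10: 76. −1: 75.
[5] 75 ≡ 7·10 + 5 (base 10). Lift 11: 82. −1: 81.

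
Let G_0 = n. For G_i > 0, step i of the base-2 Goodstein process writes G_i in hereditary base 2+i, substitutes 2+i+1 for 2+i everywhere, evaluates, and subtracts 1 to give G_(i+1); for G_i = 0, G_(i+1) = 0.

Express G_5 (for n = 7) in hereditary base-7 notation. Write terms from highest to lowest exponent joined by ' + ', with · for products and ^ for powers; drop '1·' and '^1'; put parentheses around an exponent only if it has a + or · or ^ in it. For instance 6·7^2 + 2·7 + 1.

base 2: 7 = 2^2 + 2 + 1; at 3: 3^3 + 3 + 1 = 31; next = 30
base 3: 30 = 3^3 + 3; at 4: 4^4 + 4 = 260; next = 259
base 4: 259 = 4^4 + 3; at 5: 5^5 + 3 = 3128; next = 3127
base 5: 3127 = 5^5 + 2; at 6: 6^6 + 2 = 46658; next = 46657
base 6: 46657 = 6^6 + 1; at 7: 7^7 + 1 = 823544; next = 823543

7^7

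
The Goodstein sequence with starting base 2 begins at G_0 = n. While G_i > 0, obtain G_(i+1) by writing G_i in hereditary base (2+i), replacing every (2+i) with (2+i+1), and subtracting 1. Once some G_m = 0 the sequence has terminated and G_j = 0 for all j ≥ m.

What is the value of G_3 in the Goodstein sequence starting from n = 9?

9842

G_0 = 9. HB_2(9) = 2^(2 + 1) + 1. Bump = 82. G_1 = 81.
G_1 = 81. HB_3(81) = 3^(3 + 1). Bump = 1024. G_2 = 1023.
G_2 = 1023. HB_4(1023) = 3·4^4 + 3·4^3 + 3·4^2 + 3·4 + 3. Bump = 9843. G_3 = 9842.
G_3 = 9842. HB_5(9842) = 3·5^5 + 3·5^3 + 3·5^2 + 3·5 + 2. Bump = 140744. G_4 = 140743.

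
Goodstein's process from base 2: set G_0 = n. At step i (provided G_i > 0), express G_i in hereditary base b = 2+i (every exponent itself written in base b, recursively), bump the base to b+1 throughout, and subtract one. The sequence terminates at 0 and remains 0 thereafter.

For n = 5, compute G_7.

2454

[0] 5 ≡ 2^2 + 1 (base 2). Lift 3: 28. −1: 27.
[1] 27 ≡ 3^3 (base 3). Lift 4: 256. −1: 255.
[2] 255 ≡ 3·4^3 + 3·4^2 + 3·4 + 3 (base 4). Lift 5: 468. −1: 467.
[3] 467 ≡ 3·5^3 + 3·5^2 + 3·5 + 2 (base 5). Lift 6: 776. −1: 775.
[4] 775 ≡ 3·6^3 + 3·6^2 + 3·6 + 1 (base 6). Lift 7: 1198. −1: 1197.
[5] 1197 ≡ 3·7^3 + 3·7^2 + 3·7 (base 7). Lift 8: 1752. −1: 1751.
[6] 1751 ≡ 3·8^3 + 3·8^2 + 2·8 + 7 (base 8). Lift 9: 2455. −1: 2454.
[7] 2454 ≡ 3·9^3 + 3·9^2 + 2·9 + 6 (base 9). Lift 10: 3326. −1: 3325.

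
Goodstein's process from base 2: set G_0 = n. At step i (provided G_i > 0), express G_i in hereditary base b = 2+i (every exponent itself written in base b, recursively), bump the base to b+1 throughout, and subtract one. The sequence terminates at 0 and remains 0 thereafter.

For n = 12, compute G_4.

280019

step 0: 12 = 2^(2 + 1) + 2^2; sub 3 for 2: 3^(3 + 1) + 3^3; = 108; G_1 = 108−1 = 107
step 1: 107 = 3^(3 + 1) + 2·3^2 + 2·3 + 2; sub 4 for 3: 4^(4 + 1) + 2·4^2 + 2·4 + 2; = 1066; G_2 = 1066−1 = 1065
step 2: 1065 = 4^(4 + 1) + 2·4^2 + 2·4 + 1; sub 5 for 4: 5^(5 + 1) + 2·5^2 + 2·5 + 1; = 15686; G_3 = 15686−1 = 15685
step 3: 15685 = 5^(5 + 1) + 2·5^2 + 2·5; sub 6 for 5: 6^(6 + 1) + 2·6^2 + 2·6; = 280020; G_4 = 280020−1 = 280019
step 4: 280019 = 6^(6 + 1) + 2·6^2 + 6 + 5; sub 7 for 6: 7^(7 + 1) + 2·7^2 + 7 + 5; = 5764911; G_5 = 5764911−1 = 5764910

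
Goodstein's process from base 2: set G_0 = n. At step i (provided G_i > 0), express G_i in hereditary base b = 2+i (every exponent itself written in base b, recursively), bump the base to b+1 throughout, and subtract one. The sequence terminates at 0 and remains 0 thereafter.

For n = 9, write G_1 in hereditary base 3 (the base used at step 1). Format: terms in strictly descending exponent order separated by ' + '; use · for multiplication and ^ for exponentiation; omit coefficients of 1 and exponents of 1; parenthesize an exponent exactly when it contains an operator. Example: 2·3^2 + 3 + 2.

i=0: 9 = 2^(2 + 1) + 1 (b=2); 2→3: 3^(3 + 1) + 1 = 82; 82−1 = 81
i=1: 81 = 3^(3 + 1) (b=3); 3→4: 4^(4 + 1) = 1024; 1024−1 = 1023

3^(3 + 1)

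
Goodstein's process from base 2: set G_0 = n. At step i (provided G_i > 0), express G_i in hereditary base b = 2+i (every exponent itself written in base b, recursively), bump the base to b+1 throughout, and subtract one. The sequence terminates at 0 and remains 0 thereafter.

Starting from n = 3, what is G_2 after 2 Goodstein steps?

3 —HB2→ 2 + 1 —bump→ 3 + 1 = 4 —(−1)→ 3
3 —HB3→ 3 —bump→ 4 = 4 —(−1)→ 3
3 —HB4→ 3 —bump→ 3 = 3 —(−1)→ 2

3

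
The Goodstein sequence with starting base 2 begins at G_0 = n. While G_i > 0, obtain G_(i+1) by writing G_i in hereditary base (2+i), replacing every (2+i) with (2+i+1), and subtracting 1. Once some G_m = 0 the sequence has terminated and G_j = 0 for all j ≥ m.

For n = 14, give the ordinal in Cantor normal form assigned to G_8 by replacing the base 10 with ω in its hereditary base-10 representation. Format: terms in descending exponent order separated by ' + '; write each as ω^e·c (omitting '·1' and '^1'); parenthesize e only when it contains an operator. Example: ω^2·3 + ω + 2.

ω^(ω + 1) + ω^5·5 + ω^4·5 + ω^3·5 + ω^2·5 + ω·5 + 1

G_0=14  [base 2] 2^(2 + 1) + 2^2 + 2  →[2↦3]→  3^(3 + 1) + 3^3 + 3 = 111  −1 ⇒ G_1=110
G_1=110  [base 3] 3^(3 + 1) + 3^3 + 2  →[3↦4]→  4^(4 + 1) + 4^4 + 2 = 1282  −1 ⇒ G_2=1281
G_2=1281  [base 4] 4^(4 + 1) + 4^4 + 1  →[4↦5]→  5^(5 + 1) + 5^5 + 1 = 18751  −1 ⇒ G_3=18750
G_3=18750  [base 5] 5^(5 + 1) + 5^5  →[5↦6]→  6^(6 + 1) + 6^6 = 326592  −1 ⇒ G_4=326591
G_4=326591  [base 6] 6^(6 + 1) + 5·6^5 + 5·6^4 + 5·6^3 + 5·6^2 + 5·6 + 5  →[6↦7]→  7^(7 + 1) + 5·7^5 + 5·7^4 + 5·7^3 + 5·7^2 + 5·7 + 5 = 5862841  −1 ⇒ G_5=5862840
G_5=5862840  [base 7] 7^(7 + 1) + 5·7^5 + 5·7^4 + 5·7^3 + 5·7^2 + 5·7 + 4  →[7↦8]→  8^(8 + 1) + 5·8^5 + 5·8^4 + 5·8^3 + 5·8^2 + 5·8 + 4 = 134404972  −1 ⇒ G_6=134404971
G_6=134404971  [base 8] 8^(8 + 1) + 5·8^5 + 5·8^4 + 5·8^3 + 5·8^2 + 5·8 + 3  →[8↦9]→  9^(9 + 1) + 5·9^5 + 5·9^4 + 5·9^3 + 5·9^2 + 5·9 + 3 = 3487116549  −1 ⇒ G_7=3487116548
G_7=3487116548  [base 9] 9^(9 + 1) + 5·9^5 + 5·9^4 + 5·9^3 + 5·9^2 + 5·9 + 2  →[9↦10]→  10^(10 + 1) + 5·10^5 + 5·10^4 + 5·10^3 + 5·10^2 + 5·10 + 2 = 100000555552  −1 ⇒ G_8=100000555551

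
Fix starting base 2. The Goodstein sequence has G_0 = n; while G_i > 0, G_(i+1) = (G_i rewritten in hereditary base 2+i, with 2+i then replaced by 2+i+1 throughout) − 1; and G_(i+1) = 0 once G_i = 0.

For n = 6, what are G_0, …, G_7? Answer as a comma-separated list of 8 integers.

base 2: 6 = 2^2 + 2; at 3: 3^3 + 3 = 30; next = 29
base 3: 29 = 3^3 + 2; at 4: 4^4 + 2 = 258; next = 257
base 4: 257 = 4^4 + 1; at 5: 5^5 + 1 = 3126; next = 3125
base 5: 3125 = 5^5; at 6: 6^6 = 46656; next = 46655
base 6: 46655 = 5·6^5 + 5·6^4 + 5·6^3 + 5·6^2 + 5·6 + 5; at 7: 5·7^5 + 5·7^4 + 5·7^3 + 5·7^2 + 5·7 + 5 = 98040; next = 98039
base 7: 98039 = 5·7^5 + 5·7^4 + 5·7^3 + 5·7^2 + 5·7 + 4; at 8: 5·8^5 + 5·8^4 + 5·8^3 + 5·8^2 + 5·8 + 4 = 187244; next = 187243
base 8: 187243 = 5·8^5 + 5·8^4 + 5·8^3 + 5·8^2 + 5·8 + 3; at 9: 5·9^5 + 5·9^4 + 5·9^3 + 5·9^2 + 5·9 + 3 = 332148; next = 332147

6, 29, 257, 3125, 46655, 98039, 187243, 332147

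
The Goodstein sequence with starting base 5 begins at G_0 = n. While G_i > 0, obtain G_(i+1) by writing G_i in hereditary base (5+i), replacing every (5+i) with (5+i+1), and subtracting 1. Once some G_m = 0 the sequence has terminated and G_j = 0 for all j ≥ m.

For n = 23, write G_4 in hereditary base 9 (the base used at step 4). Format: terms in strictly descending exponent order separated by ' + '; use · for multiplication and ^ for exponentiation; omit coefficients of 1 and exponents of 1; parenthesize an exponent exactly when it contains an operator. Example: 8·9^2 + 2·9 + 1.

3·9 + 8

23 —HB5→ 4·5 + 3 —bump→ 4·6 + 3 = 27 —(−1)→ 26
26 —HB6→ 4·6 + 2 —bump→ 4·7 + 2 = 30 —(−1)→ 29
29 —HB7→ 4·7 + 1 —bump→ 4·8 + 1 = 33 —(−1)→ 32
32 —HB8→ 4·8 —bump→ 4·9 = 36 —(−1)→ 35
35 —HB9→ 3·9 + 8 —bump→ 3·10 + 8 = 38 —(−1)→ 37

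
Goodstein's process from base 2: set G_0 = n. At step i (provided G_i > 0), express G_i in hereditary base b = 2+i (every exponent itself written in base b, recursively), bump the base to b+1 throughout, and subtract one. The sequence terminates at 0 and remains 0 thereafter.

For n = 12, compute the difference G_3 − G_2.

14620

(0) 12|_2 = 2^(2 + 1) + 2^2 ↦ 3^(3 + 1) + 3^3|_3 = 108 ⇒ 107
(1) 107|_3 = 3^(3 + 1) + 2·3^2 + 2·3 + 2 ↦ 4^(4 + 1) + 2·4^2 + 2·4 + 2|_4 = 1066 ⇒ 1065
(2) 1065|_4 = 4^(4 + 1) + 2·4^2 + 2·4 + 1 ↦ 5^(5 + 1) + 2·5^2 + 2·5 + 1|_5 = 15686 ⇒ 15685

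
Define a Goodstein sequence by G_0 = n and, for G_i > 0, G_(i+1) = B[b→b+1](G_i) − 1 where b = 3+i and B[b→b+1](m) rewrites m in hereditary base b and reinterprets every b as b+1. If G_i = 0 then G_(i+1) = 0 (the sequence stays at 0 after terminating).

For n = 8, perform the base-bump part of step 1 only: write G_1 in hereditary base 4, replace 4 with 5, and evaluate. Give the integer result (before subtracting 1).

G_0 = 8. HB_3(8) = 2·3 + 2. Bump = 10. G_1 = 9.
G_1 = 9. HB_4(9) = 2·4 + 1. Bump = 11. G_2 = 10.

11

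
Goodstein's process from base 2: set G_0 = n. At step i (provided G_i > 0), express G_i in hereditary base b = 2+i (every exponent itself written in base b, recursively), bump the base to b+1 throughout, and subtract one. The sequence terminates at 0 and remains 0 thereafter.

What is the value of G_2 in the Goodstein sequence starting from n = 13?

1279

base 2: 13 = 2^(2 + 1) + 2^2 + 1; at 3: 3^(3 + 1) + 3^3 + 1 = 109; next = 108
base 3: 108 = 3^(3 + 1) + 3^3; at 4: 4^(4 + 1) + 4^4 = 1280; next = 1279
base 4: 1279 = 4^(4 + 1) + 3·4^3 + 3·4^2 + 3·4 + 3; at 5: 5^(5 + 1) + 3·5^3 + 3·5^2 + 3·5 + 3 = 16093; next = 16092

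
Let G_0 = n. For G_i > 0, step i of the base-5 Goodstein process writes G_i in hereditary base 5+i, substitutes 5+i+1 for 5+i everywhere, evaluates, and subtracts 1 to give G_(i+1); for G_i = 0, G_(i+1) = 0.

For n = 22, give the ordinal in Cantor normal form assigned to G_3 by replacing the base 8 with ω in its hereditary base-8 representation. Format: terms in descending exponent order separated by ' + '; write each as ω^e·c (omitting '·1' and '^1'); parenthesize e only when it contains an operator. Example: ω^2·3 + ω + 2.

ω·3 + 7

G_0 = 22. HB_5(22) = 4·5 + 2. Bump = 26. G_1 = 25.
G_1 = 25. HB_6(25) = 4·6 + 1. Bump = 29. G_2 = 28.
G_2 = 28. HB_7(28) = 4·7. Bump = 32. G_3 = 31.
G_3 = 31. HB_8(31) = 3·8 + 7. Bump = 34. G_4 = 33.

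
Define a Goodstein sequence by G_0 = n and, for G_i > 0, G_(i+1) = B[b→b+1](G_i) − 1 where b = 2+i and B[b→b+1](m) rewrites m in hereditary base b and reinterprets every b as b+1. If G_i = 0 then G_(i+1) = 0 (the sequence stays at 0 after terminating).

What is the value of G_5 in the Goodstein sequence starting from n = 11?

G_0=11  [base 2] 2^(2 + 1) + 2 + 1  →[2↦3]→  3^(3 + 1) + 3 + 1 = 85  −1 ⇒ G_1=84
G_1=84  [base 3] 3^(3 + 1) + 3  →[3↦4]→  4^(4 + 1) + 4 = 1028  −1 ⇒ G_2=1027
G_2=1027  [base 4] 4^(4 + 1) + 3  →[4↦5]→  5^(5 + 1) + 3 = 15628  −1 ⇒ G_3=15627
G_3=15627  [base 5] 5^(5 + 1) + 2  →[5↦6]→  6^(6 + 1) + 2 = 279938  −1 ⇒ G_4=279937
G_4=279937  [base 6] 6^(6 + 1) + 1  →[6↦7]→  7^(7 + 1) + 1 = 5764802  −1 ⇒ G_5=5764801

5764801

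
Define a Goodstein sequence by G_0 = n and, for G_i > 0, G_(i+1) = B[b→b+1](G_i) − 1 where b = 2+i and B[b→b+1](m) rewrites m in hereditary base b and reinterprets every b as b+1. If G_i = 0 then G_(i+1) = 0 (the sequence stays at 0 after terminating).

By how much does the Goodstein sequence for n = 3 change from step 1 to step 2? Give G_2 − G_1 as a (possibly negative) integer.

[0] 3 ≡ 2 + 1 (base 2). Lift 3: 4. −1: 3.
[1] 3 ≡ 3 (base 3). Lift 4: 4. −1: 3.

0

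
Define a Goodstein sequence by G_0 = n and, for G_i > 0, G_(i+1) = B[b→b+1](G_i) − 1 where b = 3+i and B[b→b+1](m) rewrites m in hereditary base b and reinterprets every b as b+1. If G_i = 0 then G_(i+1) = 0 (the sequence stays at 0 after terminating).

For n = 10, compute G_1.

16

G_0 = 10. HB_3(10) = 3^2 + 1. Bump = 17. G_1 = 16.
G_1 = 16. HB_4(16) = 4^2. Bump = 25. G_2 = 24.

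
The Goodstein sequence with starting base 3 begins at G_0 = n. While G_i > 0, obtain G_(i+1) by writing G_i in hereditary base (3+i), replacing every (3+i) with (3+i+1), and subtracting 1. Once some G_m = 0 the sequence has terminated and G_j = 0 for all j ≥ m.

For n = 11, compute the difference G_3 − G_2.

10

base 3: 11 = 3^2 + 2; at 4: 4^2 + 2 = 18; next = 17
base 4: 17 = 4^2 + 1; at 5: 5^2 + 1 = 26; next = 25
base 5: 25 = 5^2; at 6: 6^2 = 36; next = 35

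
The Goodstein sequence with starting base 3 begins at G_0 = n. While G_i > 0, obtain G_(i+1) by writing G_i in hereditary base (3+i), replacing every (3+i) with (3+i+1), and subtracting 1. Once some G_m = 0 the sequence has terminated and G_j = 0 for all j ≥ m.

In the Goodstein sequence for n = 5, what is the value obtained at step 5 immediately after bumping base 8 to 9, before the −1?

step 0: 5 = 3 + 2; sub 4 for 3: 4 + 2; = 6; G_1 = 6−1 = 5
step 1: 5 = 4 + 1; sub 5 for 4: 5 + 1; = 6; G_2 = 6−1 = 5
step 2: 5 = 5; sub 6 for 5: 6; = 6; G_3 = 6−1 = 5
step 3: 5 = 5; sub 7 for 6: 5; = 5; G_4 = 5−1 = 4
step 4: 4 = 4; sub 8 for 7: 4; = 4; G_5 = 4−1 = 3
step 5: 3 = 3; sub 9 for 8: 3; = 3; G_6 = 3−1 = 2

3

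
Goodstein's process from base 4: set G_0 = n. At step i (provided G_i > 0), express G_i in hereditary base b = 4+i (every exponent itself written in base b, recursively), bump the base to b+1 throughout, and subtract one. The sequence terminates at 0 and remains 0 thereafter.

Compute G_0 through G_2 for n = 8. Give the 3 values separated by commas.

8 —HB4→ 2·4 —bump→ 2·5 = 10 —(−1)→ 9
9 —HB5→ 5 + 4 —bump→ 6 + 4 = 10 —(−1)→ 9

8, 9, 9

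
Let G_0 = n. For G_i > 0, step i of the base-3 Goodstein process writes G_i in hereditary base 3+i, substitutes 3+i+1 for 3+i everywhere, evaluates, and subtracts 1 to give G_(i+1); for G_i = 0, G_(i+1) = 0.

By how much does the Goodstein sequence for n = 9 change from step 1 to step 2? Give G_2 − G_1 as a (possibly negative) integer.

2

step 0: 9 = 3^2; sub 4 for 3: 4^2; = 16; G_1 = 16−1 = 15
step 1: 15 = 3·4 + 3; sub 5 for 4: 3·5 + 3; = 18; G_2 = 18−1 = 17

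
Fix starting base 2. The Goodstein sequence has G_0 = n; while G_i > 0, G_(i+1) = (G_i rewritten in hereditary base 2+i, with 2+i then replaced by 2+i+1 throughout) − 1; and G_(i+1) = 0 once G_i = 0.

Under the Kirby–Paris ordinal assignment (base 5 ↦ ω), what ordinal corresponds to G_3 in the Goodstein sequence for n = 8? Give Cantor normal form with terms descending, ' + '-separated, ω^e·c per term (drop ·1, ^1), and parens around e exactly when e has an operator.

(0) 8|_2 = 2^(2 + 1) ↦ 3^(3 + 1)|_3 = 81 ⇒ 80
(1) 80|_3 = 2·3^3 + 2·3^2 + 2·3 + 2 ↦ 2·4^4 + 2·4^2 + 2·4 + 2|_4 = 554 ⇒ 553
(2) 553|_4 = 2·4^4 + 2·4^2 + 2·4 + 1 ↦ 2·5^5 + 2·5^2 + 2·5 + 1|_5 = 6311 ⇒ 6310
(3) 6310|_5 = 2·5^5 + 2·5^2 + 2·5 ↦ 2·6^6 + 2·6^2 + 2·6|_6 = 93396 ⇒ 93395

ω^ω·2 + ω^2·2 + ω·2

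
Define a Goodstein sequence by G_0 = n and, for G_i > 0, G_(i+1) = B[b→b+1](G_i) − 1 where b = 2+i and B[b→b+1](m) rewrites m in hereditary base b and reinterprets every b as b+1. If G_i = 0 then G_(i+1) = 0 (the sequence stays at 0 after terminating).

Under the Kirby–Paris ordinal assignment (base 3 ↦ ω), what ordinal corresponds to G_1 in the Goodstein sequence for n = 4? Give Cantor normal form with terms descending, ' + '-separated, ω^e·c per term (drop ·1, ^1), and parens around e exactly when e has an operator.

ω^2·2 + ω·2 + 2

G_0=4  [base 2] 2^2  →[2↦3]→  3^3 = 27  −1 ⇒ G_1=26
G_1=26  [base 3] 2·3^2 + 2·3 + 2  →[3↦4]→  2·4^2 + 2·4 + 2 = 42  −1 ⇒ G_2=41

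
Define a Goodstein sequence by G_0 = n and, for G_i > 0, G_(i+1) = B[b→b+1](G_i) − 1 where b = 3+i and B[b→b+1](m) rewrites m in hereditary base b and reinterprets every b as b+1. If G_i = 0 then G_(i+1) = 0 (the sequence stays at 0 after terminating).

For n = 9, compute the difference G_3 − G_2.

(0) 9|_3 = 3^2 ↦ 4^2|_4 = 16 ⇒ 15
(1) 15|_4 = 3·4 + 3 ↦ 3·5 + 3|_5 = 18 ⇒ 17
(2) 17|_5 = 3·5 + 2 ↦ 3·6 + 2|_6 = 20 ⇒ 19

2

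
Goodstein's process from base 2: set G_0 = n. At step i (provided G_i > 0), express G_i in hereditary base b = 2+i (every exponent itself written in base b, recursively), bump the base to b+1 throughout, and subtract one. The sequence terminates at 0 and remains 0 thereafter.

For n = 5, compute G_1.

27

[0] 5 ≡ 2^2 + 1 (base 2). Lift 3: 28. −1: 27.
[1] 27 ≡ 3^3 (base 3). Lift 4: 256. −1: 255.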